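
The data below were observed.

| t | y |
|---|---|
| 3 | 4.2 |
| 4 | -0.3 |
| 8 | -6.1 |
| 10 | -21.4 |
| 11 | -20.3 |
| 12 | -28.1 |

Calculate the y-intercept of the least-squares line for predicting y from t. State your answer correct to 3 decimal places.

14.960

n = 6, Σx = 48, Σy = -72, Σxy = -811.9, Σx² = 454
Sxx = Σx² − (Σx)²/n = 454 − 384 = 70
Sxy = Σxy − (Σx)(Σy)/n = -811.9 − (-576) = -235.9
b = Sxy/Sxx = -235.9/70 = -3.37
a = ȳ − b·x̄ = -12 − (-3.37)·8 = 14.96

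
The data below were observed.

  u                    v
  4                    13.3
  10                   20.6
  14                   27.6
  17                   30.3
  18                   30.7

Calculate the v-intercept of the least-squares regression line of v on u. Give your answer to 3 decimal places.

8.193

n = 5, Σx = 63, Σy = 122.5, Σxy = 1713.3, Σx² = 925
Sxx = Σx² − (Σx)²/n = 925 − 793.8 = 131.2
Sxy = Σxy − (Σx)(Σy)/n = 1713.3 − 1543.5 = 169.8
b = Sxy/Sxx = 169.8/131.2 = 1.294207
a = ȳ − b·x̄ = 24.5 − 1.294207·12.6 = 8.192988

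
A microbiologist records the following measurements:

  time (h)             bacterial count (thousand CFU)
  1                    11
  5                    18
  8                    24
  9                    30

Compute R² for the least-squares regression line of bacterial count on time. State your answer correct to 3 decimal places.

0.955

n = 4, Σx = 23, Σy = 83, Σxy = 563, Σx² = 171, Σy² = 1921
Sxx = Σx² − (Σx)²/n = 171 − 132.25 = 38.75
Sxy = Σxy − (Σx)(Σy)/n = 563 − 477.25 = 85.75
Syy = Σy² − (Σy)²/n = 1921 − 1722.25 = 198.75
R² = Sxy²/(Sxx·Syy) = (85.75)²/(38.75·198.75) = 0.954749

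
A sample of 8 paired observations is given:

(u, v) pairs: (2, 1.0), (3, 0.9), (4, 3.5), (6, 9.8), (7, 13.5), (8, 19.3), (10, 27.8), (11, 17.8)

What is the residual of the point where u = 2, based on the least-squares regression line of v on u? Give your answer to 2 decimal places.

1.35

n = 8, Σx = 51, Σy = 93.6, Σxy = 800.2, Σx² = 399
Sxx = Σx² − (Σx)²/n = 399 − 325.125 = 73.875
Sxy = Σxy − (Σx)(Σy)/n = 800.2 − 596.7 = 203.5
b = Sxy/Sxx = 203.5/73.875 = 2.754653
a = ȳ − b·x̄ = 11.7 − 2.754653·6.375 = -5.860914
ŷ(2) = -5.860914 + 2.754653·2 = -0.351607
residual = y − ŷ = 1.0 − (-0.351607) = 1.351607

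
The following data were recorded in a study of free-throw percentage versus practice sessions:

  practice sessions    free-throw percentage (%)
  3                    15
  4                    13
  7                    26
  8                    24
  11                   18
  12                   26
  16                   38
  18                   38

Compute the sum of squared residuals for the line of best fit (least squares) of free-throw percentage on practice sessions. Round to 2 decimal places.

n = 8, Σx = 79, Σy = 198, Σxy = 2273, Σx² = 983, Σy² = 5534
Sxx = Σx² − (Σx)²/n = 983 − 780.125 = 202.875
Sxy = Σxy − (Σx)(Σy)/n = 2273 − 1955.25 = 317.75
Syy = Σy² − (Σy)²/n = 5534 − 4900.5 = 633.5
b = Sxy/Sxx = 317.75/202.875 = 1.566235
SSE = Syy − b·Sxy = 633.5 − 1.566235·317.75 = 135.828712

135.83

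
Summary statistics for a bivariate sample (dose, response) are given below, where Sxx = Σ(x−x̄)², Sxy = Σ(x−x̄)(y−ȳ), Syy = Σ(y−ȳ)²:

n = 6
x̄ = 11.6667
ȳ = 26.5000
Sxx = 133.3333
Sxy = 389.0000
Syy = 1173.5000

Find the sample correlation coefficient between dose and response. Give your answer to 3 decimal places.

0.983

r = Sxy/√(Sxx·Syy) = 389/√(156466.62755) = 389/395.558627 = 0.983419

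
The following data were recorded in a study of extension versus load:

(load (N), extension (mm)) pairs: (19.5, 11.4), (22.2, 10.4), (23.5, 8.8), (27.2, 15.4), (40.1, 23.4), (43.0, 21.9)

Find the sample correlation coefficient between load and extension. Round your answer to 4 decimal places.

0.9447

n = 6, Σx = 175.5, Σy = 91.3, Σxy = 2958.9, Σx² = 5622.19, Σy² = 1579.89
Sxx = Σx² − (Σx)²/n = 5622.19 − 5133.375 = 488.815
Sxy = Σxy − (Σx)(Σy)/n = 2958.9 − 2670.525 = 288.375
Syy = Σy² − (Σy)²/n = 1579.89 − 1389.281667 = 190.608333
r = Sxy/√(Sxx·Syy) = 288.375/√(93172.212458) = 288.375/305.241236 = 0.944745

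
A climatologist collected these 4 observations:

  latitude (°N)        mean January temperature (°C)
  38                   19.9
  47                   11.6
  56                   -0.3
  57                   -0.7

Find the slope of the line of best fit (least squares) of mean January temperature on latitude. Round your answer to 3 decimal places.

n = 4, Σx = 198, Σy = 30.5, Σxy = 1244.7, Σx² = 10038
Sxx = Σx² − (Σx)²/n = 10038 − 9801 = 237
Sxy = Σxy − (Σx)(Σy)/n = 1244.7 − 1509.75 = -265.05
b = Sxy/Sxx = -265.05/237 = -1.118354

-1.118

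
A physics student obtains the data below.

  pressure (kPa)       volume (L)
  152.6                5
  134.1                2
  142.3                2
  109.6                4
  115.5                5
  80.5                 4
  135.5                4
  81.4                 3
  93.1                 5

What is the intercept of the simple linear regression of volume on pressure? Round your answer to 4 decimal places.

4.6010

n = 9, Σx = 1044.6, Σy = 34, Σxy = 3905.4, Σx² = 127005.34
Sxx = Σx² − (Σx)²/n = 127005.34 − 121243.24 = 5762.1
Sxy = Σxy − (Σx)(Σy)/n = 3905.4 − 3946.266667 = -40.866667
b = Sxy/Sxx = -40.866667/5762.1 = -0.007092
a = ȳ − b·x̄ = 3.777778 − (-0.007092)·116.066667 = 4.600960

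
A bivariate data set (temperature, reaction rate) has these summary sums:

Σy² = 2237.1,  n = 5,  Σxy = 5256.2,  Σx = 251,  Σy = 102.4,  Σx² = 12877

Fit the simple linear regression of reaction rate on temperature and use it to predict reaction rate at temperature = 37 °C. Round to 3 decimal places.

14.962

Sxx = Σx² − (Σx)²/n = 12877 − 12600.2 = 276.8
Sxy = Σxy − (Σx)(Σy)/n = 5256.2 − 5140.48 = 115.72
b = Sxy/Sxx = 115.72/276.8 = 0.418064
a = ȳ − b·x̄ = 20.48 − 0.418064·50.2 = -0.506792
ŷ(37) = a + b·37 = -0.506792 + 0.418064·37 = 14.961561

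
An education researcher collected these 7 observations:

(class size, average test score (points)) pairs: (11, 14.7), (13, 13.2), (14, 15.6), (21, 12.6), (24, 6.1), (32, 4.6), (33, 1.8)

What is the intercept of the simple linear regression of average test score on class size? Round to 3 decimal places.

n = 7, Σx = 148, Σy = 68.6, Σxy = 1169.3, Σx² = 3616
Sxx = Σx² − (Σx)²/n = 3616 − 3129.142857 = 486.857143
Sxy = Σxy − (Σx)(Σy)/n = 1169.3 − 1450.4 = -281.1
b = Sxy/Sxx = -281.1/486.857143 = -0.577377
a = ȳ − b·x̄ = 9.8 − (-0.577377)·21.142857 = 22.007394

22.007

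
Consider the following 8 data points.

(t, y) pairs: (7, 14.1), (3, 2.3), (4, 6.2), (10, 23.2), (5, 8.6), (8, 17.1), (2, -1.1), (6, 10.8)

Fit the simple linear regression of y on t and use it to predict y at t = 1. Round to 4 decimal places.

n = 8, Σx = 45, Σy = 81.2, Σxy = 604.8, Σx² = 303
Sxx = Σx² − (Σx)²/n = 303 − 253.125 = 49.875
Sxy = Σxy − (Σx)(Σy)/n = 604.8 − 456.75 = 148.05
b = Sxy/Sxx = 148.05/49.875 = 2.968421
a = ȳ − b·x̄ = 10.15 − 2.968421·5.625 = -6.547368
ŷ(1) = a + b·1 = -6.547368 + 2.968421·1 = -3.578947

-3.5789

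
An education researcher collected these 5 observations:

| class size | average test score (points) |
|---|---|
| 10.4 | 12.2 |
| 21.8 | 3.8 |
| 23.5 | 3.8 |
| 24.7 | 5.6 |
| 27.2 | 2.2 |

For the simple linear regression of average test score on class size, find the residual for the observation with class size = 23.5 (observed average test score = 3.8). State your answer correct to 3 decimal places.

n = 5, Σx = 107.6, Σy = 27.6, Σxy = 497.18, Σx² = 2485.58
Sxx = Σx² − (Σx)²/n = 2485.58 − 2315.552 = 170.028
Sxy = Σxy − (Σx)(Σy)/n = 497.18 − 593.952 = -96.772
b = Sxy/Sxx = -96.772/170.028 = -0.569153
a = ȳ − b·x̄ = 5.52 − (-0.569153)·21.52 = 17.768179
ŷ(23.5) = 17.768179 + (-0.569153)·23.5 = 4.393076
residual = y − ŷ = 3.8 − 4.393076 = -0.593076

-0.593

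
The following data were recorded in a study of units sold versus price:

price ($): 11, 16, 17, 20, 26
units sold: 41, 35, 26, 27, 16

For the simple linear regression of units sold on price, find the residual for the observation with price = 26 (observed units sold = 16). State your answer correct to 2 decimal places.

n = 5, Σx = 90, Σy = 145, Σxy = 2409, Σx² = 1742
Sxx = Σx² − (Σx)²/n = 1742 − 1620 = 122
Sxy = Σxy − (Σx)(Σy)/n = 2409 − 2610 = -201
b = Sxy/Sxx = -201/122 = -1.647541
a = ȳ − b·x̄ = 29 − (-1.647541)·18 = 58.655738
ŷ(26) = 58.655738 + (-1.647541)·26 = 15.819672
residual = y − ŷ = 16 − 15.819672 = 0.180328

0.18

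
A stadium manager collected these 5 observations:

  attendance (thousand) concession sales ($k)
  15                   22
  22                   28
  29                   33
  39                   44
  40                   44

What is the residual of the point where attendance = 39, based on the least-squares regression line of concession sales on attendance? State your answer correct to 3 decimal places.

n = 5, Σx = 145, Σy = 171, Σxy = 5379, Σx² = 4671
Sxx = Σx² − (Σx)²/n = 4671 − 4205 = 466
Sxy = Σxy − (Σx)(Σy)/n = 5379 − 4959 = 420
b = Sxy/Sxx = 420/466 = 0.901288
a = ȳ − b·x̄ = 34.2 − 0.901288·29 = 8.062661
ŷ(39) = 8.062661 + 0.901288·39 = 43.212876
residual = y − ŷ = 44 − 43.212876 = 0.787124

0.787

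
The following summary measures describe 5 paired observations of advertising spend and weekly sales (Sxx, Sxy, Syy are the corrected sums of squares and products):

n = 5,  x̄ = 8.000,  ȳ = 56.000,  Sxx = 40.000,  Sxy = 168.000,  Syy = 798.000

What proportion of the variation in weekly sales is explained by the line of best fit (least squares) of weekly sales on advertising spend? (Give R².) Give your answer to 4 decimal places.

R² = Sxy²/(Sxx·Syy) = (168)²/(40·798) = 0.884211

0.8842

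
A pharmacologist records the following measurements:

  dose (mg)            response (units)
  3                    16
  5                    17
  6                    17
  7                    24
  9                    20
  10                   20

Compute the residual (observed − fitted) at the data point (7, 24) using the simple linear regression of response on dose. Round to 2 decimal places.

n = 6, Σx = 40, Σy = 114, Σxy = 783, Σx² = 300
Sxx = Σx² − (Σx)²/n = 300 − 266.666667 = 33.333333
Sxy = Σxy − (Σx)(Σy)/n = 783 − 760 = 23
b = Sxy/Sxx = 23/33.333333 = 0.69
a = ȳ − b·x̄ = 19 − 0.69·6.666667 = 14.4
ŷ(7) = 14.4 + 0.69·7 = 19.23
residual = y − ŷ = 24 − 19.23 = 4.77

4.77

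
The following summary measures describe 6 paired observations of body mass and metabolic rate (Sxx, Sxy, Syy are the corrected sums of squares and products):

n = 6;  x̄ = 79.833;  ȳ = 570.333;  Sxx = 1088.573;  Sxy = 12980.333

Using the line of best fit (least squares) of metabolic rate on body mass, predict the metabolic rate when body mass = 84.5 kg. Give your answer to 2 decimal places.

625.98

b = Sxy/Sxx = 12980.333/1088.573 = 11.924173
a = ȳ − b·x̄ = 570.333 − 11.924173·79.833 = -381.609520
ŷ(84.5) = a + b·84.5 = -381.609520 + 11.924173·84.5 = 625.983116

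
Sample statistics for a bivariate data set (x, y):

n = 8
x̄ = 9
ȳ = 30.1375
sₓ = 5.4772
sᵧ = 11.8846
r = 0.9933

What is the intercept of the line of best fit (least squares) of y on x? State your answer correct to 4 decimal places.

b = r · sᵧ/sₓ = 0.9933 · 11.8846/5.4772 = 2.155293
a = ȳ − b·x̄ = 30.1375 − 2.155293·9 = 10.739859

10.7399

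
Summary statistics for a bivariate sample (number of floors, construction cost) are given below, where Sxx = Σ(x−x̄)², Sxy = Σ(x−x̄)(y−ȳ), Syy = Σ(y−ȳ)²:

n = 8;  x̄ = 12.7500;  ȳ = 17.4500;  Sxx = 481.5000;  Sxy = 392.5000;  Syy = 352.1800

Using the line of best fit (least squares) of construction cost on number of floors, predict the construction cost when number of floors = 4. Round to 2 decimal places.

b = Sxy/Sxx = 392.5/481.5 = 0.815161
a = ȳ − b·x̄ = 17.45 − 0.815161·12.75 = 7.056698
ŷ(4) = a + b·4 = 7.056698 + 0.815161·4 = 10.317342

10.32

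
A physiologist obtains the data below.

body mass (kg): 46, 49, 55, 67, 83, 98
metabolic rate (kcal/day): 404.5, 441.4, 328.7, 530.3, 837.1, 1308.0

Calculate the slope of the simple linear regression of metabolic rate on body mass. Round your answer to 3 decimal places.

17.013

n = 6, Σx = 398, Σy = 3850, Σxy = 291507.5, Σx² = 28524
Sxx = Σx² − (Σx)²/n = 28524 − 26400.666667 = 2123.333333
Sxy = Σxy − (Σx)(Σy)/n = 291507.5 − 255383.333333 = 36124.166667
b = Sxy/Sxx = 36124.166667/2123.333333 = 17.012951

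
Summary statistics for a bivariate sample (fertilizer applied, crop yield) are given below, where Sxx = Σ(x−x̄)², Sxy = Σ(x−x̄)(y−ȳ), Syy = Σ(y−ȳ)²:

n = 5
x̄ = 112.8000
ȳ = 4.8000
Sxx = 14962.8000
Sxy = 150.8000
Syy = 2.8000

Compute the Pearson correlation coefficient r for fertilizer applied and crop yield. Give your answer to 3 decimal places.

r = Sxy/√(Sxx·Syy) = 150.8/√(41895.84) = 150.8/204.684733 = 0.736743

0.737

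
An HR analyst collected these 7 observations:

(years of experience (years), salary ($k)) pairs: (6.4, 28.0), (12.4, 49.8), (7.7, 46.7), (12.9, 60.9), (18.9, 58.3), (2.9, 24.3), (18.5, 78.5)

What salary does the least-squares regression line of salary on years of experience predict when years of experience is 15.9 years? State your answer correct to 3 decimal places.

n = 7, Σx = 79.7, Σy = 346.5, Σxy = 4566.51, Σx² = 1128.29
Sxx = Σx² − (Σx)²/n = 1128.29 − 907.441429 = 220.848571
Sxy = Σxy − (Σx)(Σy)/n = 4566.51 − 3945.15 = 621.36
b = Sxy/Sxx = 621.36/220.848571 = 2.813512
a = ȳ − b·x̄ = 49.5 − 2.813512·11.385714 = 17.466162
ŷ(15.9) = a + b·15.9 = 17.466162 + 2.813512·15.9 = 62.200995

62.201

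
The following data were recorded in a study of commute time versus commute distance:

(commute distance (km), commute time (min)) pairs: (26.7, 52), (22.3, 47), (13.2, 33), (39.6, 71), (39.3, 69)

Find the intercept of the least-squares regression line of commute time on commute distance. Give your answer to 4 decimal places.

14.9884

n = 5, Σx = 141.1, Σy = 272, Σxy = 8395.4, Σx² = 4497.07
Sxx = Σx² − (Σx)²/n = 4497.07 − 3981.842 = 515.228
Sxy = Σxy − (Σx)(Σy)/n = 8395.4 − 7675.84 = 719.56
b = Sxy/Sxx = 719.56/515.228 = 1.396586
a = ȳ − b·x̄ = 54.4 − 1.396586·28.22 = 14.988355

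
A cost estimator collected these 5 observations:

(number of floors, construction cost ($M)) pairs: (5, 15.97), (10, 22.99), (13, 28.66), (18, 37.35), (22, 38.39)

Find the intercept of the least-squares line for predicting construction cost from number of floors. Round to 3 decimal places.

n = 5, Σx = 68, Σy = 143.36, Σxy = 2199.21, Σx² = 1102
Sxx = Σx² − (Σx)²/n = 1102 − 924.8 = 177.2
Sxy = Σxy − (Σx)(Σy)/n = 2199.21 − 1949.696 = 249.514
b = Sxy/Sxx = 249.514/177.2 = 1.408093
a = ȳ − b·x̄ = 28.672 − 1.408093·13.6 = 9.521941

9.522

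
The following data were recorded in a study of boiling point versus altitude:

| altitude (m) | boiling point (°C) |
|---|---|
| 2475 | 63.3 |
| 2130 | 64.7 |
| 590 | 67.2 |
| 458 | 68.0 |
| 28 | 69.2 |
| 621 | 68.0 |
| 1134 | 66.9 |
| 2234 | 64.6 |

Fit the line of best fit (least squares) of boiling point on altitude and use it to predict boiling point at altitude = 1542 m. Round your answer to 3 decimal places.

65.771

n = 8, Σx = 9670, Σy = 531.9, Σxy = 629617.1, Σx² = 17883526
Sxx = Σx² − (Σx)²/n = 17883526 − 11688612.5 = 6194913.5
Sxy = Σxy − (Σx)(Σy)/n = 629617.1 − 642934.125 = -13317.025
b = Sxy/Sxx = -13317.025/6194913.5 = -0.002150
a = ȳ − b·x̄ = 66.4875 − (-0.002150)·1208.75 = 69.085915
ŷ(1542) = a + b·1542 = 69.085915 + (-0.002150)·1542 = 65.771122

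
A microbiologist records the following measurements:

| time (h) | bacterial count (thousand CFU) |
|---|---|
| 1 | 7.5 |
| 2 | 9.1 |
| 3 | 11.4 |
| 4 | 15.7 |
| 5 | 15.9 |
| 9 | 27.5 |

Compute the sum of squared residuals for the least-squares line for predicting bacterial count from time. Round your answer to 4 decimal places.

n = 6, Σx = 24, Σy = 87.1, Σxy = 449.7, Σx² = 136, Σy² = 1524.57
Sxx = Σx² − (Σx)²/n = 136 − 96 = 40
Sxy = Σxy − (Σx)(Σy)/n = 449.7 − 348.4 = 101.3
Syy = Σy² − (Σy)²/n = 1524.57 − 1264.401667 = 260.168333
b = Sxy/Sxx = 101.3/40 = 2.5325
SSE = Syy − b·Sxy = 260.168333 − 2.5325·101.3 = 3.626083

3.6261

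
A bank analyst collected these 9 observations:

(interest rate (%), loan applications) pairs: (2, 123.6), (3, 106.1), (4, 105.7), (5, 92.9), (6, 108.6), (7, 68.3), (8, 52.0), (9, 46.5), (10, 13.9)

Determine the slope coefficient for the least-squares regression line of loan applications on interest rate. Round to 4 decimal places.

n = 9, Σx = 54, Σy = 717.6, Σxy = 3556, Σx² = 384
Sxx = Σx² − (Σx)²/n = 384 − 324 = 60
Sxy = Σxy − (Σx)(Σy)/n = 3556 − 4305.6 = -749.6
b = Sxy/Sxx = -749.6/60 = -12.493333

-12.4933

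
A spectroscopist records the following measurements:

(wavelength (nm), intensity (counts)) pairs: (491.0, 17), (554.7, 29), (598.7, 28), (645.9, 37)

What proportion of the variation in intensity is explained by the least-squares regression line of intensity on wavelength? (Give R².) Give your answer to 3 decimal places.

0.897

n = 4, Σx = 2290.3, Σy = 111, Σxy = 65095.2, Σx² = 1324401.59, Σy² = 3283
Sxx = Σx² − (Σx)²/n = 1324401.59 − 1311368.5225 = 13033.0675
Sxy = Σxy − (Σx)(Σy)/n = 65095.2 − 63555.825 = 1539.375
Syy = Σy² − (Σy)²/n = 3283 − 3080.25 = 202.75
R² = Sxy²/(Sxx·Syy) = (1539.375)²/(13033.0675·202.75) = 0.896771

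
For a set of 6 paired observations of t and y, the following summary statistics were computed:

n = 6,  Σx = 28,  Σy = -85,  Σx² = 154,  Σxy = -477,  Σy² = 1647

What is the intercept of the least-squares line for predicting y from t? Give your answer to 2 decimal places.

Sxx = Σx² − (Σx)²/n = 154 − 130.666667 = 23.333333
Sxy = Σxy − (Σx)(Σy)/n = -477 − (-396.666667) = -80.333333
b = Sxy/Sxx = -80.333333/23.333333 = -3.442857
a = ȳ − b·x̄ = -14.166667 − (-3.442857)·4.666667 = 1.9

1.90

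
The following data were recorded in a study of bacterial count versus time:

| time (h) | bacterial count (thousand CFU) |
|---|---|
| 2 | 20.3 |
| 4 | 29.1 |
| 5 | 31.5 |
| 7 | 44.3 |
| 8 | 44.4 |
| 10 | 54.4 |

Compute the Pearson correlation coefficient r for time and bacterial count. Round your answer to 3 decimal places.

n = 6, Σx = 36, Σy = 224, Σxy = 1523.8, Σx² = 258, Σy² = 9144.36
Sxx = Σx² − (Σx)²/n = 258 − 216 = 42
Sxy = Σxy − (Σx)(Σy)/n = 1523.8 − 1344 = 179.8
Syy = Σy² − (Σy)²/n = 9144.36 − 8362.666667 = 781.693333
r = Sxy/√(Sxx·Syy) = 179.8/√(32831.12) = 179.8/181.193598 = 0.992309

0.992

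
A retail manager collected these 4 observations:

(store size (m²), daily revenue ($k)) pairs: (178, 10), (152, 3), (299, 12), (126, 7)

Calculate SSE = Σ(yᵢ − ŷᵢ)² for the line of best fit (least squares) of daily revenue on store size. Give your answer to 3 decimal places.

n = 4, Σx = 755, Σy = 32, Σxy = 6706, Σx² = 160065, Σy² = 302
Sxx = Σx² − (Σx)²/n = 160065 − 142506.25 = 17558.75
Sxy = Σxy − (Σx)(Σy)/n = 6706 − 6040 = 666
Syy = Σy² − (Σy)²/n = 302 − 256 = 46
b = Sxy/Sxx = 666/17558.75 = 0.037930
SSE = Syy − b·Sxy = 46 − 0.037930·666 = 20.738748

20.739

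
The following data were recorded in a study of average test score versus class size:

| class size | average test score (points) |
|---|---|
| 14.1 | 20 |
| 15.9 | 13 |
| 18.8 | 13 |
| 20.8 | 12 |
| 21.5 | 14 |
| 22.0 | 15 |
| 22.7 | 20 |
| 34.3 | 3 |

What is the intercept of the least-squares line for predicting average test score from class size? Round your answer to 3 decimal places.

27.566

n = 8, Σx = 170.1, Σy = 110, Σxy = 2170.6, Σx² = 3875.73
Sxx = Σx² − (Σx)²/n = 3875.73 − 3616.75125 = 258.97875
Sxy = Σxy − (Σx)(Σy)/n = 2170.6 − 2338.875 = -168.275
b = Sxy/Sxx = -168.275/258.97875 = -0.649764
a = ȳ − b·x̄ = 13.75 − (-0.649764)·21.2625 = 27.565601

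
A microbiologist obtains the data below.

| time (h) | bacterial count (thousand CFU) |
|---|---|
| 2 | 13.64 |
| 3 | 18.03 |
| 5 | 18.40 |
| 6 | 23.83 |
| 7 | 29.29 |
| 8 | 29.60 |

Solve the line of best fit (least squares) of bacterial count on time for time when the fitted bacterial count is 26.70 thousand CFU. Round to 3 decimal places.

6.867

n = 6, Σx = 31, Σy = 132.79, Σxy = 758.18, Σx² = 187
Sxx = Σx² − (Σx)²/n = 187 − 160.166667 = 26.833333
Sxy = Σxy − (Σx)(Σy)/n = 758.18 − 686.081667 = 72.098333
b = Sxy/Sxx = 72.098333/26.833333 = 2.686894
a = ȳ − b·x̄ = 22.131667 − 2.686894·5.166667 = 8.249379
Set a + b·x = 26.70: x = (26.70 − 8.249379) / 2.686894 = 6.866895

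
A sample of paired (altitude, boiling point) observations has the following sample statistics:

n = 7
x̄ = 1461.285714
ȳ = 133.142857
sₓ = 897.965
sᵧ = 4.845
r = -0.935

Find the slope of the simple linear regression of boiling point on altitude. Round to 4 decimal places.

b = r · sᵧ/sₓ = -0.935 · 4.845/897.965 = -0.005045

-0.0050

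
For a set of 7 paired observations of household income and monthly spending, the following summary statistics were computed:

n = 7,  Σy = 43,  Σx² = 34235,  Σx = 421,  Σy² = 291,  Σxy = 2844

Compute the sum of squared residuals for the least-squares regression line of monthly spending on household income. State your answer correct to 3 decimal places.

19.399

Sxx = Σx² − (Σx)²/n = 34235 − 25320.142857 = 8914.857143
Sxy = Σxy − (Σx)(Σy)/n = 2844 − 2586.142857 = 257.857143
Syy = Σy² − (Σy)²/n = 291 − 264.142857 = 26.857143
b = Sxy/Sxx = 257.857143/8914.857143 = 0.028924
SSE = Syy − b·Sxy = 26.857143 − 0.028924·257.857143 = 19.398773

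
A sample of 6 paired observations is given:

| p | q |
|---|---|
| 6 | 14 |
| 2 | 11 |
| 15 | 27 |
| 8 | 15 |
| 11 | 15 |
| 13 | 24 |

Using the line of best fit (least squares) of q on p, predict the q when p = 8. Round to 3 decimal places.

n = 6, Σx = 55, Σy = 106, Σxy = 1108, Σx² = 619
Sxx = Σx² − (Σx)²/n = 619 − 504.166667 = 114.833333
Sxy = Σxy − (Σx)(Σy)/n = 1108 − 971.666667 = 136.333333
b = Sxy/Sxx = 136.333333/114.833333 = 1.187228
a = ȳ − b·x̄ = 17.666667 − 1.187228·9.166667 = 6.783745
ŷ(8) = a + b·8 = 6.783745 + 1.187228·8 = 16.281567

16.282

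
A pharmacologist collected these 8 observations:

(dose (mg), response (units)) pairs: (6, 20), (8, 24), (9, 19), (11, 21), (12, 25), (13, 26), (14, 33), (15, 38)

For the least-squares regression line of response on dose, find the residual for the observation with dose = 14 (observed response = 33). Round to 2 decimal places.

2.04

n = 8, Σx = 88, Σy = 206, Σxy = 2384, Σx² = 1036
Sxx = Σx² − (Σx)²/n = 1036 − 968 = 68
Sxy = Σxy − (Σx)(Σy)/n = 2384 − 2266 = 118
b = Sxy/Sxx = 118/68 = 1.735294
a = ȳ − b·x̄ = 25.75 − 1.735294·11 = 6.661765
ŷ(14) = 6.661765 + 1.735294·14 = 30.955882
residual = y − ŷ = 33 − 30.955882 = 2.044118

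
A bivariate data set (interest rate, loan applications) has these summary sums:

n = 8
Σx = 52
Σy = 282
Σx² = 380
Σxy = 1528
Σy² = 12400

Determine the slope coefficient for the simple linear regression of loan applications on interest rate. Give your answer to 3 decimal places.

-7.262

Sxx = Σx² − (Σx)²/n = 380 − 338 = 42
Sxy = Σxy − (Σx)(Σy)/n = 1528 − 1833 = -305
b = Sxy/Sxx = -305/42 = -7.261905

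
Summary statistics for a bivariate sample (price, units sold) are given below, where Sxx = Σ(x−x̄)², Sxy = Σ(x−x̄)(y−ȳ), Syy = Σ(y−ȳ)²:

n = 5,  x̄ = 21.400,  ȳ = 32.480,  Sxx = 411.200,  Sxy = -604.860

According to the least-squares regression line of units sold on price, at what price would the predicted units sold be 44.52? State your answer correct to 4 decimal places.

b = Sxy/Sxx = -604.86/411.2 = -1.470963
a = ȳ − b·x̄ = 32.48 − (-1.470963)·21.4 = 63.958609
Set a + b·x = 44.52: x = (44.52 − 63.958609) / (-1.470963) = 13.214886

13.2149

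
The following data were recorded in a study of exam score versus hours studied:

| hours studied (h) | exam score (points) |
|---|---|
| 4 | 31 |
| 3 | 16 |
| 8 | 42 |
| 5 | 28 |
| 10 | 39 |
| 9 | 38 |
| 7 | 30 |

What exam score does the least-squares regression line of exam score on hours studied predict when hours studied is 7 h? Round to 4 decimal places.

n = 7, Σx = 46, Σy = 224, Σxy = 1590, Σx² = 344
Sxx = Σx² − (Σx)²/n = 344 − 302.285714 = 41.714286
Sxy = Σxy − (Σx)(Σy)/n = 1590 − 1472 = 118
b = Sxy/Sxx = 118/41.714286 = 2.828767
a = ȳ − b·x̄ = 32 − 2.828767·6.571429 = 13.410959
ŷ(7) = a + b·7 = 13.410959 + 2.828767·7 = 33.212329

33.2123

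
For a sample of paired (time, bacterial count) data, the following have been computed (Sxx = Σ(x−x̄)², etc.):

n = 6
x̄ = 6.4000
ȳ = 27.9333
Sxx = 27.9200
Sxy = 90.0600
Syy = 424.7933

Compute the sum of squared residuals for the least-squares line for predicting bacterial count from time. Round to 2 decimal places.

b = Sxy/Sxx = 90.06/27.92 = 3.225645
SSE = Syy − b·Sxy = 424.7933 − 3.225645·90.06 = 134.291738

134.29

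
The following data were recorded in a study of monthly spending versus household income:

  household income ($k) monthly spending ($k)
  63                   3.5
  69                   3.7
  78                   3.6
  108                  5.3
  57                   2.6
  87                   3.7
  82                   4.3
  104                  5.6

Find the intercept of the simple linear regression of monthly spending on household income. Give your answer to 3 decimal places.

-0.026

n = 8, Σx = 648, Σy = 32.3, Σxy = 2734.1, Σx² = 54836
Sxx = Σx² − (Σx)²/n = 54836 − 52488 = 2348
Sxy = Σxy − (Σx)(Σy)/n = 2734.1 − 2616.3 = 117.8
b = Sxy/Sxx = 117.8/2348 = 0.050170
a = ȳ − b·x̄ = 4.0375 − 0.050170·81 = -0.026299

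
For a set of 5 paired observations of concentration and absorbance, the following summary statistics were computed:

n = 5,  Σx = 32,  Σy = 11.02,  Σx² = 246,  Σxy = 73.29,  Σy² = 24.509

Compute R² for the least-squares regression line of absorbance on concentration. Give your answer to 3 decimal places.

0.838

Sxx = Σx² − (Σx)²/n = 246 − 204.8 = 41.2
Sxy = Σxy − (Σx)(Σy)/n = 73.29 − 70.528 = 2.762
Syy = Σy² − (Σy)²/n = 24.509 − 24.28808 = 0.22092
R² = Sxy²/(Sxx·Syy) = (2.762)²/(41.2·0.22092) = 0.838137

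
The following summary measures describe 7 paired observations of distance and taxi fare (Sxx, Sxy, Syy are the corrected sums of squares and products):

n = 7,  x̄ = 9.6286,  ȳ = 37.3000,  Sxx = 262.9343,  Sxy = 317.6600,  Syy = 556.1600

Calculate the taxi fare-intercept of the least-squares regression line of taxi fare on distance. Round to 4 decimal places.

25.6674

b = Sxy/Sxx = 317.66/262.9343 = 1.208135
a = ȳ − b·x̄ = 37.3 − 1.208135·9.6286 = 25.667356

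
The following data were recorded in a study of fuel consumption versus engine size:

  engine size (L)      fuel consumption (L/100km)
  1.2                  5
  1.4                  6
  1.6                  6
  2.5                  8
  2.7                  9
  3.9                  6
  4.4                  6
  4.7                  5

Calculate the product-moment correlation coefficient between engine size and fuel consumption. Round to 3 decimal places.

n = 8, Σx = 22.4, Σy = 51, Σxy = 141.6, Σx² = 76.16, Σy² = 339
Sxx = Σx² − (Σx)²/n = 76.16 − 62.72 = 13.44
Sxy = Σxy − (Σx)(Σy)/n = 141.6 − 142.8 = -1.2
Syy = Σy² − (Σy)²/n = 339 − 325.125 = 13.875
r = Sxy/√(Sxx·Syy) = -1.2/√(186.48) = -1.2/13.655768 = -0.087875

-0.088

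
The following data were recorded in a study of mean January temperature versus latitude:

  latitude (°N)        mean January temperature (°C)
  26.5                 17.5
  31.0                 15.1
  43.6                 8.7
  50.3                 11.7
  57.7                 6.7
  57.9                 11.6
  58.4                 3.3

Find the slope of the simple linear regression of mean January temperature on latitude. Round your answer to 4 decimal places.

-0.2992

n = 7, Σx = 325.4, Σy = 74.6, Σxy = 3150.63, Σx² = 16186.56
Sxx = Σx² − (Σx)²/n = 16186.56 − 15126.451429 = 1060.108571
Sxy = Σxy − (Σx)(Σy)/n = 3150.63 − 3467.834286 = -317.204286
b = Sxy/Sxx = -317.204286/1060.108571 = -0.299219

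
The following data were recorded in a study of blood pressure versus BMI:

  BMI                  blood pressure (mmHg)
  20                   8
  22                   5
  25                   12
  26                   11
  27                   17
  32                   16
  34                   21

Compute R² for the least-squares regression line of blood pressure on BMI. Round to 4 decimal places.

n = 7, Σx = 186, Σy = 90, Σxy = 2541, Σx² = 5094, Σy² = 1340
Sxx = Σx² − (Σx)²/n = 5094 − 4942.285714 = 151.714286
Sxy = Σxy − (Σx)(Σy)/n = 2541 − 2391.428571 = 149.571429
Syy = Σy² − (Σy)²/n = 1340 − 1157.142857 = 182.857143
R² = Sxy²/(Sxx·Syy) = (149.571429)²/(151.714286·182.857143) = 0.806416

0.8064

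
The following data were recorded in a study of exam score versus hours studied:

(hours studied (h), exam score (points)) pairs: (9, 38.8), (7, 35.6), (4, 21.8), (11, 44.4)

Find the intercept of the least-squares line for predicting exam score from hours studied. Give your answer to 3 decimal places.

n = 4, Σx = 31, Σy = 140.6, Σxy = 1174, Σx² = 267
Sxx = Σx² − (Σx)²/n = 267 − 240.25 = 26.75
Sxy = Σxy − (Σx)(Σy)/n = 1174 − 1089.65 = 84.35
b = Sxy/Sxx = 84.35/26.75 = 3.153271
a = ȳ − b·x̄ = 35.15 − 3.153271·7.75 = 10.712150

10.712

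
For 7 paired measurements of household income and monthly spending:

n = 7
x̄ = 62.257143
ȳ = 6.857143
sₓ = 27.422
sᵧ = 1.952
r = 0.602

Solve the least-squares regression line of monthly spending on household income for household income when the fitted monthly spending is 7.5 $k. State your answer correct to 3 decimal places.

b = r · sᵧ/sₓ = 0.602 · 1.952/27.422 = 0.042853
a = ȳ − b·x̄ = 6.857143 − 0.042853·62.257143 = 4.189263
Set a + b·x = 7.5: x = (7.5 − 4.189263) / 0.042853 = 77.258730

77.259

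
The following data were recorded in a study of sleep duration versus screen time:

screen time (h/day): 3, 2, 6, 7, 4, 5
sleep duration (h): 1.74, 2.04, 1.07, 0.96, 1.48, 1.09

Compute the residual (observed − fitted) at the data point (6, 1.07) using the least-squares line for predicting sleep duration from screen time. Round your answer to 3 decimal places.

0.008

n = 6, Σx = 27, Σy = 8.38, Σxy = 33.81, Σx² = 139
Sxx = Σx² − (Σx)²/n = 139 − 121.5 = 17.5
Sxy = Σxy − (Σx)(Σy)/n = 33.81 − 37.71 = -3.9
b = Sxy/Sxx = -3.9/17.5 = -0.222857
a = ȳ − b·x̄ = 1.396667 − (-0.222857)·4.5 = 2.399524
ŷ(6) = 2.399524 + (-0.222857)·6 = 1.062381
residual = y − ŷ = 1.07 − 1.062381 = 0.007619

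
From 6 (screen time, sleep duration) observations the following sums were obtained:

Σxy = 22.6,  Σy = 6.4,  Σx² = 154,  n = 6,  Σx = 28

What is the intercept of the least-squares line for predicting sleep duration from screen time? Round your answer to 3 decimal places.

Sxx = Σx² − (Σx)²/n = 154 − 130.666667 = 23.333333
Sxy = Σxy − (Σx)(Σy)/n = 22.6 − 29.866667 = -7.266667
b = Sxy/Sxx = -7.266667/23.333333 = -0.311429
a = ȳ − b·x̄ = 1.066667 − (-0.311429)·4.666667 = 2.52

2.520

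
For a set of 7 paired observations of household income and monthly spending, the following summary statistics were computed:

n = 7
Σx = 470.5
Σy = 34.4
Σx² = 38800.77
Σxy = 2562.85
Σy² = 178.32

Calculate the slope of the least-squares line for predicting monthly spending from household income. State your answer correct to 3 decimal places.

Sxx = Σx² − (Σx)²/n = 38800.77 − 31624.321429 = 7176.448571
Sxy = Σxy − (Σx)(Σy)/n = 2562.85 − 2312.171429 = 250.678571
b = Sxy/Sxx = 250.678571/7176.448571 = 0.034931

0.035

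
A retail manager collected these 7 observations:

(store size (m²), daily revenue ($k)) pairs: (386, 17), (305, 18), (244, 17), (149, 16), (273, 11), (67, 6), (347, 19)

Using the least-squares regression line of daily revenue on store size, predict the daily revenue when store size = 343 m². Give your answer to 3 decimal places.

n = 7, Σx = 1771, Σy = 104, Σxy = 28582, Σx² = 523185
Sxx = Σx² − (Σx)²/n = 523185 − 448063 = 75122
Sxy = Σxy − (Σx)(Σy)/n = 28582 − 26312 = 2270
b = Sxy/Sxx = 2270/75122 = 0.030218
a = ȳ − b·x̄ = 14.857143 − 0.030218·253 = 7.212112
ŷ(343) = a + b·343 = 7.212112 + 0.030218·343 = 17.576719

17.577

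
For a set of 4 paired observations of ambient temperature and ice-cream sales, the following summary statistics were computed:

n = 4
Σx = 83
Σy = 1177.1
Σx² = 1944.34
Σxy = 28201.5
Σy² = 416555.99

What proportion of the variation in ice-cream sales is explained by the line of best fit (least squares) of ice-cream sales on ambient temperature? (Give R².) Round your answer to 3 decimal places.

0.915

Sxx = Σx² − (Σx)²/n = 1944.34 − 1722.25 = 222.09
Sxy = Σxy − (Σx)(Σy)/n = 28201.5 − 24424.825 = 3776.675
Syy = Σy² − (Σy)²/n = 416555.99 − 346391.1025 = 70164.8875
R² = Sxy²/(Sxx·Syy) = (3776.675)²/(222.09·70164.8875) = 0.915315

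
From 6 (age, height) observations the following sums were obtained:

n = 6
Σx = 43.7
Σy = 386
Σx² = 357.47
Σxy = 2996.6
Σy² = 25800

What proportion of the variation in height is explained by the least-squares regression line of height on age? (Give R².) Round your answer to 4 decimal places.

Sxx = Σx² − (Σx)²/n = 357.47 − 318.281667 = 39.188333
Sxy = Σxy − (Σx)(Σy)/n = 2996.6 − 2811.366667 = 185.233333
Syy = Σy² − (Σy)²/n = 25800 − 24832.666667 = 967.333333
R² = Sxy²/(Sxx·Syy) = (185.233333)²/(39.188333·967.333333) = 0.905118

0.9051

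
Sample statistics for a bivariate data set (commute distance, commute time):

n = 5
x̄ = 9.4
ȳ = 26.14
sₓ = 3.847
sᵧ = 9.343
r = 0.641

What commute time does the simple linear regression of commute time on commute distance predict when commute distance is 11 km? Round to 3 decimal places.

28.631

b = r · sᵧ/sₓ = 0.641 · 9.343/3.847 = 1.556762
a = ȳ − b·x̄ = 26.14 − 1.556762·9.4 = 11.506438
ŷ(11) = a + b·11 = 11.506438 + 1.556762·11 = 28.630819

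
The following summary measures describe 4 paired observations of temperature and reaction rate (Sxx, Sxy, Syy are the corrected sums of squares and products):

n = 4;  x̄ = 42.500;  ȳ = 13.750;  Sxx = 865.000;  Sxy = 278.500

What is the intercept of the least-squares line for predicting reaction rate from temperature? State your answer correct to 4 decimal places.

0.0665

b = Sxy/Sxx = 278.5/865 = 0.321965
a = ȳ − b·x̄ = 13.75 − 0.321965·42.5 = 0.066474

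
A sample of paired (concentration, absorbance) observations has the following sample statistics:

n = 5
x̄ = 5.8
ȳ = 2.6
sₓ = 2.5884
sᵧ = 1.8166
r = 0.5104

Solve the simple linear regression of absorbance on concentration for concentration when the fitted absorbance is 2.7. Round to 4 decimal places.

6.0792

b = r · sᵧ/sₓ = 0.5104 · 1.8166/2.5884 = 0.358211
a = ȳ − b·x̄ = 2.6 − 0.358211·5.8 = 0.522378
Set a + b·x = 2.7: x = (2.7 − 0.522378) / 0.358211 = 6.079165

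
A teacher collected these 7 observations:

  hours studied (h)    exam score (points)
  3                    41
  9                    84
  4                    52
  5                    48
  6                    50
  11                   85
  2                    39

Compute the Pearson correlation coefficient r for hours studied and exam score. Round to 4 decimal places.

0.9534

n = 7, Σx = 40, Σy = 399, Σxy = 2640, Σx² = 292, Σy² = 24991
Sxx = Σx² − (Σx)²/n = 292 − 228.571429 = 63.428571
Sxy = Σxy − (Σx)(Σy)/n = 2640 − 2280 = 360
Syy = Σy² − (Σy)²/n = 24991 − 22743 = 2248
r = Sxy/√(Sxx·Syy) = 360/√(142587.428571) = 360/377.607506 = 0.953371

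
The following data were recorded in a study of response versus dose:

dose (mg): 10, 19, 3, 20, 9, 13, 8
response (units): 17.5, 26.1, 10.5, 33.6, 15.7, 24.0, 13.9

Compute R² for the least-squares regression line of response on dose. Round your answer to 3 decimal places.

n = 7, Σx = 82, Σy = 141.3, Σxy = 1938.9, Σx² = 1184, Σy² = 3242.37
Sxx = Σx² − (Σx)²/n = 1184 − 960.571429 = 223.428571
Sxy = Σxy − (Σx)(Σy)/n = 1938.9 − 1655.228571 = 283.671429
Syy = Σy² − (Σy)²/n = 3242.37 − 2852.241429 = 390.128571
R² = Sxy²/(Sxx·Syy) = (283.671429)²/(223.428571·390.128571) = 0.923176

0.923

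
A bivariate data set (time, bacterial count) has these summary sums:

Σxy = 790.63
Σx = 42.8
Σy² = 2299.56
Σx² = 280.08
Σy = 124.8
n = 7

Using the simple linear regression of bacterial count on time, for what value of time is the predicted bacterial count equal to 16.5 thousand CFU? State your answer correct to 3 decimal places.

Sxx = Σx² − (Σx)²/n = 280.08 − 261.691429 = 18.388571
Sxy = Σxy − (Σx)(Σy)/n = 790.63 − 763.062857 = 27.567143
b = Sxy/Sxx = 27.567143/18.388571 = 1.499145
a = ȳ − b·x̄ = 17.828571 − 1.499145·6.114286 = 8.662368
Set a + b·x = 16.5: x = (16.5 − 8.662368) / 1.499145 = 5.228067

5.228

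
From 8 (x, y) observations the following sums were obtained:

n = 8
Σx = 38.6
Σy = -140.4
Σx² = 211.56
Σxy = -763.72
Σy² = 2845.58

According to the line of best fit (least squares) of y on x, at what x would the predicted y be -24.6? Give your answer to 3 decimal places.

6.893

Sxx = Σx² − (Σx)²/n = 211.56 − 186.245 = 25.315
Sxy = Σxy − (Σx)(Σy)/n = -763.72 − (-677.43) = -86.29
b = Sxy/Sxx = -86.29/25.315 = -3.408651
a = ȳ − b·x̄ = -17.55 − (-3.408651)·4.825 = -1.103259
Set a + b·x = -24.6: x = (-24.6 − (-1.103259)) / (-3.408651) = 6.893267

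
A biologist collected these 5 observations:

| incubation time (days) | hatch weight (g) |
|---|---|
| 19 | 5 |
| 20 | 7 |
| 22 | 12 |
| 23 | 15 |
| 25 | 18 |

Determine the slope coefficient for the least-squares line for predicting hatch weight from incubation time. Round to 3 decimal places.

n = 5, Σx = 109, Σy = 57, Σxy = 1294, Σx² = 2399
Sxx = Σx² − (Σx)²/n = 2399 − 2376.2 = 22.8
Sxy = Σxy − (Σx)(Σy)/n = 1294 − 1242.6 = 51.4
b = Sxy/Sxx = 51.4/22.8 = 2.254386

2.254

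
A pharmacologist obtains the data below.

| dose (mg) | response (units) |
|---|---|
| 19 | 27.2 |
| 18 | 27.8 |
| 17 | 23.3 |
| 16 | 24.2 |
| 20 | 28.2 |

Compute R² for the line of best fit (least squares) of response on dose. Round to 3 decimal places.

0.710

n = 5, Σx = 90, Σy = 130.7, Σxy = 2364.5, Σx² = 1630, Σy² = 3436.45
Sxx = Σx² − (Σx)²/n = 1630 − 1620 = 10
Sxy = Σxy − (Σx)(Σy)/n = 2364.5 − 2352.6 = 11.9
Syy = Σy² − (Σy)²/n = 3436.45 − 3416.498 = 19.952
R² = Sxy²/(Sxx·Syy) = (11.9)²/(10·19.952) = 0.709753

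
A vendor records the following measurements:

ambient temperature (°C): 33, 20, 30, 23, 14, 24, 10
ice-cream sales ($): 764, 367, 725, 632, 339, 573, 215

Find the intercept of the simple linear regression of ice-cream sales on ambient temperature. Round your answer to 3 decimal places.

n = 7, Σx = 154, Σy = 3615, Σxy = 89486, Σx² = 3790
Sxx = Σx² − (Σx)²/n = 3790 − 3388 = 402
Sxy = Σxy − (Σx)(Σy)/n = 89486 − 79530 = 9956
b = Sxy/Sxx = 9956/402 = 24.766169
a = ȳ − b·x̄ = 516.428571 − 24.766169·22 = -28.427150

-28.427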